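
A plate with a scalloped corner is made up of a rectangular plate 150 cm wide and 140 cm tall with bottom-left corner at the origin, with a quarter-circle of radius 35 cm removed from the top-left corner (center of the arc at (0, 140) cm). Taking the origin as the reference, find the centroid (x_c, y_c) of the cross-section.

x_c = 77.89 cm, y_c = 67.35 cm

Part | A | x̄ᵢ | ȳᵢ | A·x̄ᵢ | A·ȳᵢ
plate | 21000.00 | 75.00 | 70.00 | 1575000.00 | 1470000.00
removed quarter-circle | -962.11 | 14.85 | 125.15 | -14291.67 | -120404.12
Σ | 20037.89 |  |  | 1560708.33 | 1349595.88
x_c = 1560708.33 / 20037.89 = 77.89 cm
y_c = 1349595.88 / 20037.89 = 67.35 cm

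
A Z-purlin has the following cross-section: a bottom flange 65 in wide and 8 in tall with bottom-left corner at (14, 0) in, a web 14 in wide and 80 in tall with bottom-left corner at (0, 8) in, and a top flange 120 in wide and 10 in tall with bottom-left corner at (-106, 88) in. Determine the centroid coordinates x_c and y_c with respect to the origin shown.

x_c = -8.16 in, y_c = 58.96 in

bottom flange: A = 65 × 8 = 520.00, centroid at (46.50, 4.00).
web: A = 14 × 80 = 1120.00, centroid at (7.00, 48.00).
top flange: A = 120 × 10 = 1200.00, centroid at (-46.00, 93.00).
ΣA = 2840.00 in², ΣAx_c = -23180.00 in³, ΣAy_c = 167440.00 in³.
x_c = -23180.00/2840.00 = -8.16 in; y_c = 167440.00/2840.00 = 58.96 in.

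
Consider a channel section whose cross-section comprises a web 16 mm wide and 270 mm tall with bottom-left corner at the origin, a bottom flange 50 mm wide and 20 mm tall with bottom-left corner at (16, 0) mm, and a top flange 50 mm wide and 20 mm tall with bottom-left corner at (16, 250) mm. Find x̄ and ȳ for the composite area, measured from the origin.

x̄ = 18.44 mm, ȳ = 135.00 mm

web: A = 16 × 270 = 4320.00, centroid at (8.00, 135.00).
bottom flange: A = 50 × 20 = 1000.00, centroid at (41.00, 10.00).
top flange: A = 50 × 20 = 1000.00, centroid at (41.00, 260.00).
ΣA = 6320.00 mm², ΣAx̄ = 116560.00 mm³, ΣAȳ = 853200.00 mm³.
x̄ = 116560.00/6320.00 = 18.44 mm; ȳ = 853200.00/6320.00 = 135.00 mm.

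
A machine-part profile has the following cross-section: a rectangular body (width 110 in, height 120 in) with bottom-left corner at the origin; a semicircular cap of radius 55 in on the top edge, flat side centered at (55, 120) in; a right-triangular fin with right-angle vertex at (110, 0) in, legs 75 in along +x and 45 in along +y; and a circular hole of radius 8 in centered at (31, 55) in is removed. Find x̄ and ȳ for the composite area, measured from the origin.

x̄ = 62.19 in, ȳ = 76.52 in

Part | A | x̄ᵢ | ȳᵢ | A·x̄ᵢ | A·ȳᵢ
rectangular body | 13200.00 | 55.00 | 60.00 | 726000.00 | 792000.00
semicircular top | 4751.66 | 55.00 | 143.34 | 261341.24 | 681115.73
triangular fin | 1687.50 | 135.00 | 15.00 | 227812.50 | 25312.50
hole | -201.06 | 31.00 | 55.00 | -6232.92 | -11058.41
Σ | 19438.10 |  |  | 1208920.82 | 1487369.83
x̄ = 1208920.82 / 19438.10 = 62.19 in
ȳ = 1487369.83 / 19438.10 = 76.52 in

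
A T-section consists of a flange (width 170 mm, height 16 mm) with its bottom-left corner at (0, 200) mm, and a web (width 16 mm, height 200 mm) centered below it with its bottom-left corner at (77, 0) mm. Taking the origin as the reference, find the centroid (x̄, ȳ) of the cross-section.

x̄ = 85.00 mm, ȳ = 149.62 mm

web: A = 16 × 200 = 3200.00, centroid at (85.00, 100.00).
flange: A = 170 × 16 = 2720.00, centroid at (85.00, 208.00).
ΣA = 5920.00 mm²
ΣAx̄ = (3200.00)(85.00) + (2720.00)(85.00) = 503200.00 mm³
ΣAȳ = (3200.00)(100.00) + (2720.00)(208.00) = 885760.00 mm³
x̄ = 503200.00 / 5920.00 = 85.00 mm
ȳ = 885760.00 / 5920.00 = 149.62 mm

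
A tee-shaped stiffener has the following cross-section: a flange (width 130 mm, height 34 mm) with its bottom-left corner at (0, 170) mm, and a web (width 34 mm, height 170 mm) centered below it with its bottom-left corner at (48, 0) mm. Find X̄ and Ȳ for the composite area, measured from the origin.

web: A = 34 × 170 = 5780.00, centroid at (65.00, 85.00).
flange: A = 130 × 34 = 4420.00, centroid at (65.00, 187.00).
ΣA = 10200.00 mm²
ΣAX̄ = (5780.00)(65.00) + (4420.00)(65.00) = 663000.00 mm³
ΣAȲ = (5780.00)(85.00) + (4420.00)(187.00) = 1317840.00 mm³
X̄ = 663000.00 / 10200.00 = 65.00 mm
Ȳ = 1317840.00 / 10200.00 = 129.20 mm

X̄ = 65.00 mm, Ȳ = 129.20 mm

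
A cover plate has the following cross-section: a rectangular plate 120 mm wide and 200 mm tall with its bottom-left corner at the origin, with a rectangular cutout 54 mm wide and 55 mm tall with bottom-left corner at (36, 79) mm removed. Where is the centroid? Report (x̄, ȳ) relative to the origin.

Part | A | x̄ᵢ | ȳᵢ | A·x̄ᵢ | A·ȳᵢ
plate | 24000.00 | 60.00 | 100.00 | 1440000.00 | 2400000.00
hole | -2970.00 | 63.00 | 106.50 | -187110.00 | -316305.00
Σ | 21030.00 |  |  | 1252890.00 | 2083695.00
x̄ = 1252890.00 / 21030.00 = 59.58 mm
ȳ = 2083695.00 / 21030.00 = 99.08 mm

x̄ = 59.58 mm, ȳ = 99.08 mm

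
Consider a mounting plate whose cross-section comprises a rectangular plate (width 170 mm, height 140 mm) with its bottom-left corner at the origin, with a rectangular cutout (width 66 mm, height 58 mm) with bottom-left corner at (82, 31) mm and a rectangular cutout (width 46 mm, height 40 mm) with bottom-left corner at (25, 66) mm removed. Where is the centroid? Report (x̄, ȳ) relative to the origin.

x̄ = 82.42 mm, ȳ = 70.49 mm

plate: A = 170 × 140 = 23800.00, centroid at (85.00, 70.00).
hole 1: A = −(66 × 58) = -3828.00, centroid at (115.00, 60.00).
hole 2: A = −(46 × 40) = -1840.00, centroid at (48.00, 86.00).
ΣA = 18132.00 mm², ΣAx̄ = 1494460.00 mm³, ΣAȳ = 1278080.00 mm³.
x̄ = 1494460.00/18132.00 = 82.42 mm; ȳ = 1278080.00/18132.00 = 70.49 mm.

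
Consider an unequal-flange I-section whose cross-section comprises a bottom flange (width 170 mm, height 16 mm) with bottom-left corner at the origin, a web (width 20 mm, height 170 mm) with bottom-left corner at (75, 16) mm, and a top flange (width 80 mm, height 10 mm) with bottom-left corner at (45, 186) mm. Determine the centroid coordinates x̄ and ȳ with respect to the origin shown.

x̄ = 85.00 mm, ȳ = 74.85 mm

bottom flange: A = 170 × 16 = 2720.00, centroid at (85.00, 8.00).
web: A = 20 × 170 = 3400.00, centroid at (85.00, 101.00).
top flange: A = 80 × 10 = 800.00, centroid at (85.00, 191.00).
ΣA = 6920.00 mm²
ΣAx̄ = (2720.00)(85.00) + (3400.00)(85.00) + (800.00)(85.00) = 588200.00 mm³
ΣAȳ = (2720.00)(8.00) + (3400.00)(101.00) + (800.00)(191.00) = 517960.00 mm³
x̄ = 588200.00 / 6920.00 = 85.00 mm
ȳ = 517960.00 / 6920.00 = 74.85 mm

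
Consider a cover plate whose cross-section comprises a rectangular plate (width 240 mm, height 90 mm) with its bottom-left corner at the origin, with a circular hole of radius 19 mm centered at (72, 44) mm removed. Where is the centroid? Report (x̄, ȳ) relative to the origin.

x̄ = 122.66 mm, ȳ = 45.06 mm

Part | A | x̄ᵢ | ȳᵢ | A·x̄ᵢ | A·ȳᵢ
plate | 21600.00 | 120.00 | 45.00 | 2592000.00 | 972000.00
hole | -1134.11 | 72.00 | 44.00 | -81656.28 | -49901.06
Σ | 20465.89 |  |  | 2510343.72 | 922098.94
x̄ = 2510343.72 / 20465.89 = 122.66 mm
ȳ = 922098.94 / 20465.89 = 45.06 mm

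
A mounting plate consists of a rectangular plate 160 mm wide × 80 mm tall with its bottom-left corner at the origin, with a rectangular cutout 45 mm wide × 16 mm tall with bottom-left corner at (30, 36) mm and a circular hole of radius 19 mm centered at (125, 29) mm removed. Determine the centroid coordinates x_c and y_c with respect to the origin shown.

plate: A = 160 × 80 = 12800.00, centroid at (80.00, 40.00).
hole 1: A = −(45 × 16) = -720.00, centroid at (52.50, 44.00).
hole 2: A = −π·19² = -1134.11, centroid at (125.00, 29.00).
ΣA = 10945.89 mm²
ΣAx_c = (12800.00)(80.00) + (-720.00)(52.50) + (-1134.11)(125.00) = 844435.63 mm³
ΣAy_c = (12800.00)(40.00) + (-720.00)(44.00) + (-1134.11)(29.00) = 447430.67 mm³
x_c = 844435.63 / 10945.89 = 77.15 mm
y_c = 447430.67 / 10945.89 = 40.88 mm

x_c = 77.15 mm, y_c = 40.88 mm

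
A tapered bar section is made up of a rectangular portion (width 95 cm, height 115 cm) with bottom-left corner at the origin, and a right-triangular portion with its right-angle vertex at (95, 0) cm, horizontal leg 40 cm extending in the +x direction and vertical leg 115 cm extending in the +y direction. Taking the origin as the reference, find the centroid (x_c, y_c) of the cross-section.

x_c = 58.08 cm, y_c = 54.17 cm

Part | A | x̄ᵢ | ȳᵢ | A·x̄ᵢ | A·ȳᵢ
rectangular portion | 10925.00 | 47.50 | 57.50 | 518937.50 | 628187.50
triangular portion | 2300.00 | 108.33 | 38.33 | 249166.67 | 88166.67
Σ | 13225.00 |  |  | 768104.17 | 716354.17
x_c = 768104.17 / 13225.00 = 58.08 cm
y_c = 716354.17 / 13225.00 = 54.17 cm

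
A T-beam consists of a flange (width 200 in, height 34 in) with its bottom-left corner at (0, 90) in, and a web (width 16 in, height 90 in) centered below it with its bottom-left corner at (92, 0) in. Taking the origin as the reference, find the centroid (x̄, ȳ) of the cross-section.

x̄ = 100.00 in, ȳ = 96.17 in

Part | A | x̄ᵢ | ȳᵢ | A·x̄ᵢ | A·ȳᵢ
web | 1440.00 | 100.00 | 45.00 | 144000.00 | 64800.00
flange | 6800.00 | 100.00 | 107.00 | 680000.00 | 727600.00
Σ | 8240.00 |  |  | 824000.00 | 792400.00
x̄ = 824000.00 / 8240.00 = 100.00 in
ȳ = 792400.00 / 8240.00 = 96.17 in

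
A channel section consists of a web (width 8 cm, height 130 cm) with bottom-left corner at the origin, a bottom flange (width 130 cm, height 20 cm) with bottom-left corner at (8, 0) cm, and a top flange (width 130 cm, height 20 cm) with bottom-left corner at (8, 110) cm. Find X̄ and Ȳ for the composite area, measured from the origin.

web: A = 8 × 130 = 1040.00, centroid at (4.00, 65.00).
bottom flange: A = 130 × 20 = 2600.00, centroid at (73.00, 10.00).
top flange: A = 130 × 20 = 2600.00, centroid at (73.00, 120.00).
ΣA = 6240.00 cm²
ΣAX̄ = (1040.00)(4.00) + (2600.00)(73.00) + (2600.00)(73.00) = 383760.00 cm³
ΣAȲ = (1040.00)(65.00) + (2600.00)(10.00) + (2600.00)(120.00) = 405600.00 cm³
X̄ = 383760.00 / 6240.00 = 61.50 cm
Ȳ = 405600.00 / 6240.00 = 65.00 cm

X̄ = 61.50 cm, Ȳ = 65.00 cm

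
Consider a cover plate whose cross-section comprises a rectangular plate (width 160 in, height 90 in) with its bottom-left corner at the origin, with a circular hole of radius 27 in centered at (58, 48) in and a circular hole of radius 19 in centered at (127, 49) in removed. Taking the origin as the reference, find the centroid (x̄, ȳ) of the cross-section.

plate: A = 160 × 90 = 14400.00, centroid at (80.00, 45.00).
hole 1: A = −π·27² = -2290.22, centroid at (58.00, 48.00).
hole 2: A = −π·19² = -1134.11, centroid at (127.00, 49.00).
ΣA = 10975.66 in², ΣAx̄ = 875134.58 in³, ΣAȳ = 482497.76 in³.
x̄ = 875134.58/10975.66 = 79.73 in; ȳ = 482497.76/10975.66 = 43.96 in.

x̄ = 79.73 in, ȳ = 43.96 in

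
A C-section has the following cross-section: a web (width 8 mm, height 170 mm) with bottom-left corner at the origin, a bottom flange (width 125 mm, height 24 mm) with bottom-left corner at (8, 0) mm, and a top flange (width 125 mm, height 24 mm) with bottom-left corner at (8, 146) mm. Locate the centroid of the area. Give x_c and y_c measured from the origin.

web: A = 8 × 170 = 1360.00, centroid at (4.00, 85.00).
bottom flange: A = 125 × 24 = 3000.00, centroid at (70.50, 12.00).
top flange: A = 125 × 24 = 3000.00, centroid at (70.50, 158.00).
ΣA = 7360.00 mm²
ΣAx_c = (1360.00)(4.00) + (3000.00)(70.50) + (3000.00)(70.50) = 428440.00 mm³
ΣAy_c = (1360.00)(85.00) + (3000.00)(12.00) + (3000.00)(158.00) = 625600.00 mm³
x_c = 428440.00 / 7360.00 = 58.21 mm
y_c = 625600.00 / 7360.00 = 85.00 mm

x_c = 58.21 mm, y_c = 85.00 mm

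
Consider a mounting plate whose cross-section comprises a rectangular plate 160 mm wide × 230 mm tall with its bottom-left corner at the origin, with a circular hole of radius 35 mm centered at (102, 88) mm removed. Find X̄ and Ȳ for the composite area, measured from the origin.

X̄ = 77.43 mm, Ȳ = 118.15 mm

Part | A | x̄ᵢ | ȳᵢ | A·x̄ᵢ | A·ȳᵢ
plate | 36800.00 | 80.00 | 115.00 | 2944000.00 | 4232000.00
hole | -3848.45 | 102.00 | 88.00 | -392542.00 | -338663.69
Σ | 32951.55 |  |  | 2551458.00 | 3893336.31
X̄ = 2551458.00 / 32951.55 = 77.43 mm
Ȳ = 3893336.31 / 32951.55 = 118.15 mm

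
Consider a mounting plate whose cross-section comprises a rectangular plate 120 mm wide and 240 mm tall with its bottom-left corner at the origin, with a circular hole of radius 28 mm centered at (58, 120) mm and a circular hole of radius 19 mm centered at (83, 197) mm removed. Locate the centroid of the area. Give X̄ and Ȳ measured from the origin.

X̄ = 59.16 mm, Ȳ = 116.54 mm

plate: A = 120 × 240 = 28800.00, centroid at (60.00, 120.00).
hole 1: A = −π·28² = -2463.01, centroid at (58.00, 120.00).
hole 2: A = −π·19² = -1134.11, centroid at (83.00, 197.00).
ΣA = 25202.88 mm², ΣAX̄ = 1491013.96 mm³, ΣAȲ = 2937018.32 mm³.
X̄ = 1491013.96/25202.88 = 59.16 mm; Ȳ = 2937018.32/25202.88 = 116.54 mm.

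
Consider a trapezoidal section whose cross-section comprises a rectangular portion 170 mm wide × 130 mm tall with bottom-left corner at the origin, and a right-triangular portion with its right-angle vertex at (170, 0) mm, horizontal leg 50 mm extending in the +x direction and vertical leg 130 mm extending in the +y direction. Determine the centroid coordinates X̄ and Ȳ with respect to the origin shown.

X̄ = 98.03 mm, Ȳ = 62.22 mm

rectangular portion: A = 170 × 130 = 22100.00, centroid at (85.00, 65.00).
triangular portion: A = ½·50·130 = 3250.00, centroid at (186.67, 43.33).
ΣA = 25350.00 mm², ΣAX̄ = 2485166.67 mm³, ΣAȲ = 1577333.33 mm³.
X̄ = 2485166.67/25350.00 = 98.03 mm; Ȳ = 1577333.33/25350.00 = 62.22 mm.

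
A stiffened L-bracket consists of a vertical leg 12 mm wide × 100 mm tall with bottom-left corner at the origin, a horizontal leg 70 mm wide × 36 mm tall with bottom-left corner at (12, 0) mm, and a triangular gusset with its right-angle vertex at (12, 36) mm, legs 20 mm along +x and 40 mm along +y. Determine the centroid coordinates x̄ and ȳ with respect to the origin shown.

vertical leg: A = 12 × 100 = 1200.00, centroid at (6.00, 50.00).
horizontal leg: A = 70 × 36 = 2520.00, centroid at (47.00, 18.00).
gusset: A = ½·20·40 = 400.00, centroid at (18.67, 49.33).
ΣA = 4120.00 mm², ΣAx̄ = 133106.67 mm³, ΣAȳ = 125093.33 mm³.
x̄ = 133106.67/4120.00 = 32.31 mm; ȳ = 125093.33/4120.00 = 30.36 mm.

x̄ = 32.31 mm, ȳ = 30.36 mm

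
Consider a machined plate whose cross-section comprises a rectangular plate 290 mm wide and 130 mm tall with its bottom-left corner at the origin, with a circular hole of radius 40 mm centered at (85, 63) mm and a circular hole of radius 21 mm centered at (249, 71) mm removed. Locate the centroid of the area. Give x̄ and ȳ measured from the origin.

x̄ = 150.03 mm, ȳ = 65.06 mm

Part | A | x̄ᵢ | ȳᵢ | A·x̄ᵢ | A·ȳᵢ
plate | 37700.00 | 145.00 | 65.00 | 5466500.00 | 2450500.00
hole 1 | -5026.55 | 85.00 | 63.00 | -427256.60 | -316672.54
hole 2 | -1385.44 | 249.00 | 71.00 | -344975.15 | -98366.41
Σ | 31288.01 |  |  | 4694268.25 | 2035461.05
x̄ = 4694268.25 / 31288.01 = 150.03 mm
ȳ = 2035461.05 / 31288.01 = 65.06 mm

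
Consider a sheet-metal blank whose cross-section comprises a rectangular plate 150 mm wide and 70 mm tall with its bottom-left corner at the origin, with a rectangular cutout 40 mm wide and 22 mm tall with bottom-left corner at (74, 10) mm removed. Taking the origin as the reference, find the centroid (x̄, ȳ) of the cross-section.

x̄ = 73.26 mm, ȳ = 36.28 mm

plate: A = 150 × 70 = 10500.00, centroid at (75.00, 35.00).
hole: A = −(40 × 22) = -880.00, centroid at (94.00, 21.00).
ΣA = 9620.00 mm², ΣAx̄ = 704780.00 mm³, ΣAȳ = 349020.00 mm³.
x̄ = 704780.00/9620.00 = 73.26 mm; ȳ = 349020.00/9620.00 = 36.28 mm.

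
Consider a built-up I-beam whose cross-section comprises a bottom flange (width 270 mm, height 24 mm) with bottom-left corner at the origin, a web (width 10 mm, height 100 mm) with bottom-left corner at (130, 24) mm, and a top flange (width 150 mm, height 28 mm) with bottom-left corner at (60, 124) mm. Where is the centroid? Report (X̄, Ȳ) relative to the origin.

bottom flange: A = 270 × 24 = 6480.00, centroid at (135.00, 12.00).
web: A = 10 × 100 = 1000.00, centroid at (135.00, 74.00).
top flange: A = 150 × 28 = 4200.00, centroid at (135.00, 138.00).
ΣA = 11680.00 mm²
ΣAX̄ = (6480.00)(135.00) + (1000.00)(135.00) + (4200.00)(135.00) = 1576800.00 mm³
ΣAȲ = (6480.00)(12.00) + (1000.00)(74.00) + (4200.00)(138.00) = 731360.00 mm³
X̄ = 1576800.00 / 11680.00 = 135.00 mm
Ȳ = 731360.00 / 11680.00 = 62.62 mm

X̄ = 135.00 mm, Ȳ = 62.62 mm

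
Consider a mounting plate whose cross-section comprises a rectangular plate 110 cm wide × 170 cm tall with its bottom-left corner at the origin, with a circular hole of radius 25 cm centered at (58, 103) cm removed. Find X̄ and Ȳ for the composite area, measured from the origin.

X̄ = 54.65 cm, Ȳ = 82.89 cm

Part | A | x̄ᵢ | ȳᵢ | A·x̄ᵢ | A·ȳᵢ
plate | 18700.00 | 55.00 | 85.00 | 1028500.00 | 1589500.00
hole | -1963.50 | 58.00 | 103.00 | -113882.73 | -202240.03
Σ | 16736.50 |  |  | 914617.27 | 1387259.97
X̄ = 914617.27 / 16736.50 = 54.65 cm
Ȳ = 1387259.97 / 16736.50 = 82.89 cm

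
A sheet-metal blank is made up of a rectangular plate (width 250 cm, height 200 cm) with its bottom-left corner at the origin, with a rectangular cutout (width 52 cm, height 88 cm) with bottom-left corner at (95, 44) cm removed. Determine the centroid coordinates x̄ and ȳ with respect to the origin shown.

Part | A | x̄ᵢ | ȳᵢ | A·x̄ᵢ | A·ȳᵢ
plate | 50000.00 | 125.00 | 100.00 | 6250000.00 | 5000000.00
hole | -4576.00 | 121.00 | 88.00 | -553696.00 | -402688.00
Σ | 45424.00 |  |  | 5696304.00 | 4597312.00
x̄ = 5696304.00 / 45424.00 = 125.40 cm
ȳ = 4597312.00 / 45424.00 = 101.21 cm

x̄ = 125.40 cm, ȳ = 101.21 cm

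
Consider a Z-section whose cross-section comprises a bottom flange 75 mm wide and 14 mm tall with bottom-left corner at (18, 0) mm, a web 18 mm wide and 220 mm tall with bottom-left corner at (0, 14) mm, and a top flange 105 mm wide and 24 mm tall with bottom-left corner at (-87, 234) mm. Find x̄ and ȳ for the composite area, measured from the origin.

x̄ = 0.93 mm, ȳ = 148.51 mm

bottom flange: A = 75 × 14 = 1050.00, centroid at (55.50, 7.00).
web: A = 18 × 220 = 3960.00, centroid at (9.00, 124.00).
top flange: A = 105 × 24 = 2520.00, centroid at (-34.50, 246.00).
ΣA = 7530.00 mm², ΣAx̄ = 6975.00 mm³, ΣAȳ = 1118310.00 mm³.
x̄ = 6975.00/7530.00 = 0.93 mm; ȳ = 1118310.00/7530.00 = 148.51 mm.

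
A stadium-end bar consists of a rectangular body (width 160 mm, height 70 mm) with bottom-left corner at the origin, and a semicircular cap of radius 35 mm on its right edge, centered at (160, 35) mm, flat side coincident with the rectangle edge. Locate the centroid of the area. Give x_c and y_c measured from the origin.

x_c = 93.91 mm, y_c = 35.00 mm

rectangular body: A = 160 × 70 = 11200.00, centroid at (80.00, 35.00).
semicircular end: A = ½π·35² = 1924.23, centroid at (174.85, 35.00).
ΣA = 13124.23 mm²
ΣAx_c = (11200.00)(80.00) + (1924.23)(174.85) = 1232459.41 mm³
ΣAy_c = (11200.00)(35.00) + (1924.23)(35.00) = 459347.89 mm³
x_c = 1232459.41 / 13124.23 = 93.91 mm
y_c = 459347.89 / 13124.23 = 35.00 mm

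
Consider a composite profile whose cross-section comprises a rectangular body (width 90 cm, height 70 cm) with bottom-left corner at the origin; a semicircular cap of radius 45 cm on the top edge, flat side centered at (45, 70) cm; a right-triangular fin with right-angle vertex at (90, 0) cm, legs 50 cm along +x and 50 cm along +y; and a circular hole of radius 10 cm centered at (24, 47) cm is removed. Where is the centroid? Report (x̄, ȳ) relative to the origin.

x̄ = 53.03 cm, ȳ = 48.96 cm

rectangular body: A = 90 × 70 = 6300.00, centroid at (45.00, 35.00).
semicircular top: A = ½π·45² = 3180.86, centroid at (45.00, 89.10).
triangular fin: A = ½·50·50 = 1250.00, centroid at (106.67, 16.67).
hole: A = −π·10² = -314.16, centroid at (24.00, 47.00).
ΣA = 10416.70 cm²
ΣAx̄ = (6300.00)(45.00) + (3180.86)(45.00) + (1250.00)(106.67) + (-314.16)(24.00) = 552432.33 cm³
ΣAȳ = (6300.00)(35.00) + (3180.86)(89.10) + (1250.00)(16.67) + (-314.16)(47.00) = 509978.23 cm³
x̄ = 552432.33 / 10416.70 = 53.03 cm
ȳ = 509978.23 / 10416.70 = 48.96 cm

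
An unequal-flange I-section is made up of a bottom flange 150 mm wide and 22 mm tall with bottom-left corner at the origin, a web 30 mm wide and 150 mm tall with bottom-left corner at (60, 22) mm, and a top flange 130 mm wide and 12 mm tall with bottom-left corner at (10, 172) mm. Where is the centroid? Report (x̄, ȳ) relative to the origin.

x̄ = 75.00 mm, ȳ = 80.18 mm

Part | A | x̄ᵢ | ȳᵢ | A·x̄ᵢ | A·ȳᵢ
bottom flange | 3300.00 | 75.00 | 11.00 | 247500.00 | 36300.00
web | 4500.00 | 75.00 | 97.00 | 337500.00 | 436500.00
top flange | 1560.00 | 75.00 | 178.00 | 117000.00 | 277680.00
Σ | 9360.00 |  |  | 702000.00 | 750480.00
x̄ = 702000.00 / 9360.00 = 75.00 mm
ȳ = 750480.00 / 9360.00 = 80.18 mm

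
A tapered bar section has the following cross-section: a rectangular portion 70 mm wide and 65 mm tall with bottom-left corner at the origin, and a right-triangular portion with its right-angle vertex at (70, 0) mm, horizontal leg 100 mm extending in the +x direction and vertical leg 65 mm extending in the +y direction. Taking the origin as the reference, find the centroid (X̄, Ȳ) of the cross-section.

Part | A | x̄ᵢ | ȳᵢ | A·x̄ᵢ | A·ȳᵢ
rectangular portion | 4550.00 | 35.00 | 32.50 | 159250.00 | 147875.00
triangular portion | 3250.00 | 103.33 | 21.67 | 335833.33 | 70416.67
Σ | 7800.00 |  |  | 495083.33 | 218291.67
X̄ = 495083.33 / 7800.00 = 63.47 mm
Ȳ = 218291.67 / 7800.00 = 27.99 mm

X̄ = 63.47 mm, Ȳ = 27.99 mm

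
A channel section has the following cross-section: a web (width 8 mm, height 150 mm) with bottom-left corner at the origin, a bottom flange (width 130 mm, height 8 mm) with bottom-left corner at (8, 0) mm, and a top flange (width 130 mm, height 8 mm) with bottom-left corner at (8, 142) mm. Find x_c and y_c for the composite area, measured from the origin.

web: A = 8 × 150 = 1200.00, centroid at (4.00, 75.00).
bottom flange: A = 130 × 8 = 1040.00, centroid at (73.00, 4.00).
top flange: A = 130 × 8 = 1040.00, centroid at (73.00, 146.00).
ΣA = 3280.00 mm²
ΣAx_c = (1200.00)(4.00) + (1040.00)(73.00) + (1040.00)(73.00) = 156640.00 mm³
ΣAy_c = (1200.00)(75.00) + (1040.00)(4.00) + (1040.00)(146.00) = 246000.00 mm³
x_c = 156640.00 / 3280.00 = 47.76 mm
y_c = 246000.00 / 3280.00 = 75.00 mm

x_c = 47.76 mm, y_c = 75.00 mm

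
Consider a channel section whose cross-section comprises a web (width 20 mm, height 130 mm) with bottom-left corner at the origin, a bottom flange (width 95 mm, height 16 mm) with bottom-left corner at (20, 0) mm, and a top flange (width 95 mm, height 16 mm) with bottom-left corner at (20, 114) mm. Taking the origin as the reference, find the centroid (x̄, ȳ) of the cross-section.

web: A = 20 × 130 = 2600.00, centroid at (10.00, 65.00).
bottom flange: A = 95 × 16 = 1520.00, centroid at (67.50, 8.00).
top flange: A = 95 × 16 = 1520.00, centroid at (67.50, 122.00).
ΣA = 5640.00 mm², ΣAx̄ = 231200.00 mm³, ΣAȳ = 366600.00 mm³.
x̄ = 231200.00/5640.00 = 40.99 mm; ȳ = 366600.00/5640.00 = 65.00 mm.

x̄ = 40.99 mm, ȳ = 65.00 mm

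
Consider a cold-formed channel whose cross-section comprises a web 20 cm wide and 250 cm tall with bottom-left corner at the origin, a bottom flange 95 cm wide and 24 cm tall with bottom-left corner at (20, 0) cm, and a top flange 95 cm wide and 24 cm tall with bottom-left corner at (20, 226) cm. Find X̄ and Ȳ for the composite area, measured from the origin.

web: A = 20 × 250 = 5000.00, centroid at (10.00, 125.00).
bottom flange: A = 95 × 24 = 2280.00, centroid at (67.50, 12.00).
top flange: A = 95 × 24 = 2280.00, centroid at (67.50, 238.00).
ΣA = 9560.00 cm²
ΣAX̄ = (5000.00)(10.00) + (2280.00)(67.50) + (2280.00)(67.50) = 357800.00 cm³
ΣAȲ = (5000.00)(125.00) + (2280.00)(12.00) + (2280.00)(238.00) = 1195000.00 cm³
X̄ = 357800.00 / 9560.00 = 37.43 cm
Ȳ = 1195000.00 / 9560.00 = 125.00 cm

X̄ = 37.43 cm, Ȳ = 125.00 cm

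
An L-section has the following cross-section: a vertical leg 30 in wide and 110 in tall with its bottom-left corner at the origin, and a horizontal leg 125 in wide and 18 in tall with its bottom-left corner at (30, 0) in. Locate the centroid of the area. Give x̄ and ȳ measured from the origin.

x̄ = 46.42 in, ȳ = 36.35 in

Part | A | x̄ᵢ | ȳᵢ | A·x̄ᵢ | A·ȳᵢ
vertical leg | 3300.00 | 15.00 | 55.00 | 49500.00 | 181500.00
horizontal leg | 2250.00 | 92.50 | 9.00 | 208125.00 | 20250.00
Σ | 5550.00 |  |  | 257625.00 | 201750.00
x̄ = 257625.00 / 5550.00 = 46.42 in
ȳ = 201750.00 / 5550.00 = 36.35 in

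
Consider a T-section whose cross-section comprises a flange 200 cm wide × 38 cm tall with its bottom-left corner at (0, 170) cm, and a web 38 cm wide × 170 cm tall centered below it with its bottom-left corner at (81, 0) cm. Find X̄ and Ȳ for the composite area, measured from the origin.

X̄ = 100.00 cm, Ȳ = 141.22 cm

Part | A | x̄ᵢ | ȳᵢ | A·x̄ᵢ | A·ȳᵢ
web | 6460.00 | 100.00 | 85.00 | 646000.00 | 549100.00
flange | 7600.00 | 100.00 | 189.00 | 760000.00 | 1436400.00
Σ | 14060.00 |  |  | 1406000.00 | 1985500.00
X̄ = 1406000.00 / 14060.00 = 100.00 cm
Ȳ = 1985500.00 / 14060.00 = 141.22 cm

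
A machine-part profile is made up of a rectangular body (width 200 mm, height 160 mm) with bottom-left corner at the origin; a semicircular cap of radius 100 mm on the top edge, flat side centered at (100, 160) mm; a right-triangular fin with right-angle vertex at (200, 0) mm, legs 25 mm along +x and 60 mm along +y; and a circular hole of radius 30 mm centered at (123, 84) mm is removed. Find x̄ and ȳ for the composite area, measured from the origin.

rectangular body: A = 200 × 160 = 32000.00, centroid at (100.00, 80.00).
semicircular top: A = ½π·100² = 15707.96, centroid at (100.00, 202.44).
triangular fin: A = ½·25·60 = 750.00, centroid at (208.33, 20.00).
hole: A = −π·30² = -2827.43, centroid at (123.00, 84.00).
ΣA = 45630.53 mm², ΣAx̄ = 4579272.02 mm³, ΣAȳ = 5517436.38 mm³.
x̄ = 4579272.02/45630.53 = 100.36 mm; ȳ = 5517436.38/45630.53 = 120.92 mm.

x̄ = 100.36 mm, ȳ = 120.92 mm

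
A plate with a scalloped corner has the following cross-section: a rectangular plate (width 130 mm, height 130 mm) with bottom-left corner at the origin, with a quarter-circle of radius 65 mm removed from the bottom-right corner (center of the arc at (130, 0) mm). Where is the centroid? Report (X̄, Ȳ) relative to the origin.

plate: A = 130 × 130 = 16900.00, centroid at (65.00, 65.00).
removed quarter-circle: A = −¼π·65² = -3318.31, centroid at (102.41, 27.59).
ΣA = 13581.69 mm²
ΣAX̄ = (16900.00)(65.00) + (-3318.31)(102.41) = 758661.73 mm³
ΣAȲ = (16900.00)(65.00) + (-3318.31)(27.59) = 1006958.33 mm³
X̄ = 758661.73 / 13581.69 = 55.86 mm
Ȳ = 1006958.33 / 13581.69 = 74.14 mm

X̄ = 55.86 mm, Ȳ = 74.14 mm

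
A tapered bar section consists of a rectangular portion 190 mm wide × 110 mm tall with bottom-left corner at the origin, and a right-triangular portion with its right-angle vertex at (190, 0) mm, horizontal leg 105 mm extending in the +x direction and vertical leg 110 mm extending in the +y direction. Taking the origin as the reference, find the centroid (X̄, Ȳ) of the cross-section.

rectangular portion: A = 190 × 110 = 20900.00, centroid at (95.00, 55.00).
triangular portion: A = ½·105·110 = 5775.00, centroid at (225.00, 36.67).
ΣA = 26675.00 mm²
ΣAX̄ = (20900.00)(95.00) + (5775.00)(225.00) = 3284875.00 mm³
ΣAȲ = (20900.00)(55.00) + (5775.00)(36.67) = 1361250.00 mm³
X̄ = 3284875.00 / 26675.00 = 123.14 mm
Ȳ = 1361250.00 / 26675.00 = 51.03 mm

X̄ = 123.14 mm, Ȳ = 51.03 mm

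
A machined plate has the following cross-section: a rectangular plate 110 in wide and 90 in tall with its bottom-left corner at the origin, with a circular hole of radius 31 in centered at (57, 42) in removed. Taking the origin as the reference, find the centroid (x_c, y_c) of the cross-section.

Part | A | x̄ᵢ | ȳᵢ | A·x̄ᵢ | A·ȳᵢ
plate | 9900.00 | 55.00 | 45.00 | 544500.00 | 445500.00
hole | -3019.07 | 57.00 | 42.00 | -172087.02 | -126800.96
Σ | 6880.93 |  |  | 372412.98 | 318699.04
x_c = 372412.98 / 6880.93 = 54.12 in
y_c = 318699.04 / 6880.93 = 46.32 in

x_c = 54.12 in, y_c = 46.32 in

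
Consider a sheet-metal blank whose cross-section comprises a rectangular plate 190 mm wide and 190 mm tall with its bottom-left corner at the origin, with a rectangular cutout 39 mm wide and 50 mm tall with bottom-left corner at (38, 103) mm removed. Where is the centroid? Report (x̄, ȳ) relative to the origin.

x̄ = 97.14 mm, ȳ = 93.12 mm

Part | A | x̄ᵢ | ȳᵢ | A·x̄ᵢ | A·ȳᵢ
plate | 36100.00 | 95.00 | 95.00 | 3429500.00 | 3429500.00
hole | -1950.00 | 57.50 | 128.00 | -112125.00 | -249600.00
Σ | 34150.00 |  |  | 3317375.00 | 3179900.00
x̄ = 3317375.00 / 34150.00 = 97.14 mm
ȳ = 3179900.00 / 34150.00 = 93.12 mm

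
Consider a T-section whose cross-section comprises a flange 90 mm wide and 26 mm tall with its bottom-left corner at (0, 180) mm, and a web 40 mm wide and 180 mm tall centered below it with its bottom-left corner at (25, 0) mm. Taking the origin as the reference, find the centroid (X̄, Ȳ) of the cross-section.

Part | A | x̄ᵢ | ȳᵢ | A·x̄ᵢ | A·ȳᵢ
web | 7200.00 | 45.00 | 90.00 | 324000.00 | 648000.00
flange | 2340.00 | 45.00 | 193.00 | 105300.00 | 451620.00
Σ | 9540.00 |  |  | 429300.00 | 1099620.00
X̄ = 429300.00 / 9540.00 = 45.00 mm
Ȳ = 1099620.00 / 9540.00 = 115.26 mm

X̄ = 45.00 mm, Ȳ = 115.26 mm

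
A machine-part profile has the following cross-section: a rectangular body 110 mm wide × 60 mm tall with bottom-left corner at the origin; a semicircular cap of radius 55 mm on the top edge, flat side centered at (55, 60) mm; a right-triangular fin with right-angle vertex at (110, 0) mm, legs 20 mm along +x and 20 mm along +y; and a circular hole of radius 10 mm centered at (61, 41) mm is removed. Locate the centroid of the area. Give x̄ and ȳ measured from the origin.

rectangular body: A = 110 × 60 = 6600.00, centroid at (55.00, 30.00).
semicircular top: A = ½π·55² = 4751.66, centroid at (55.00, 83.34).
triangular fin: A = ½·20·20 = 200.00, centroid at (116.67, 6.67).
hole: A = −π·10² = -314.16, centroid at (61.00, 41.00).
ΣA = 11237.50 mm², ΣAx̄ = 628510.86 mm³, ΣAȳ = 582469.00 mm³.
x̄ = 628510.86/11237.50 = 55.93 mm; ȳ = 582469.00/11237.50 = 51.83 mm.

x̄ = 55.93 mm, ȳ = 51.83 mm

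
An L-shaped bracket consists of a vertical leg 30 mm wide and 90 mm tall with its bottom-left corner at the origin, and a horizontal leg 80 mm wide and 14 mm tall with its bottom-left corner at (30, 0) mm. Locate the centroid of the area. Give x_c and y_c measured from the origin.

vertical leg: A = 30 × 90 = 2700.00, centroid at (15.00, 45.00).
horizontal leg: A = 80 × 14 = 1120.00, centroid at (70.00, 7.00).
ΣA = 3820.00 mm², ΣAx_c = 118900.00 mm³, ΣAy_c = 129340.00 mm³.
x_c = 118900.00/3820.00 = 31.13 mm; y_c = 129340.00/3820.00 = 33.86 mm.

x_c = 31.13 mm, y_c = 33.86 mm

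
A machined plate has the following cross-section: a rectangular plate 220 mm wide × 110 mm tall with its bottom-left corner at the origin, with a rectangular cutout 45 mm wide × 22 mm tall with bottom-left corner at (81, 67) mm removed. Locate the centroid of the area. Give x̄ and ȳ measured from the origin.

x̄ = 110.28 mm, ȳ = 54.02 mm

plate: A = 220 × 110 = 24200.00, centroid at (110.00, 55.00).
hole: A = −(45 × 22) = -990.00, centroid at (103.50, 78.00).
ΣA = 23210.00 mm², ΣAx̄ = 2559535.00 mm³, ΣAȳ = 1253780.00 mm³.
x̄ = 2559535.00/23210.00 = 110.28 mm; ȳ = 1253780.00/23210.00 = 54.02 mm.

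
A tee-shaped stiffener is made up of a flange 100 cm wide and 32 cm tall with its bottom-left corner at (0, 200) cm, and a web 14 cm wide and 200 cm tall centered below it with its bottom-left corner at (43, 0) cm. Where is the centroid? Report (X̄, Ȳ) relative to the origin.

web: A = 14 × 200 = 2800.00, centroid at (50.00, 100.00).
flange: A = 100 × 32 = 3200.00, centroid at (50.00, 216.00).
ΣA = 6000.00 cm²
ΣAX̄ = (2800.00)(50.00) + (3200.00)(50.00) = 300000.00 cm³
ΣAȲ = (2800.00)(100.00) + (3200.00)(216.00) = 971200.00 cm³
X̄ = 300000.00 / 6000.00 = 50.00 cm
Ȳ = 971200.00 / 6000.00 = 161.87 cm

X̄ = 50.00 cm, Ȳ = 161.87 cm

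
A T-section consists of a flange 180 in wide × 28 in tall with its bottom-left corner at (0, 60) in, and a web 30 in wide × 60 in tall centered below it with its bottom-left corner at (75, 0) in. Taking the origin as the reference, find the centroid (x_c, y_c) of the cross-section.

x_c = 90.00 in, y_c = 62.42 in

Part | A | x̄ᵢ | ȳᵢ | A·x̄ᵢ | A·ȳᵢ
web | 1800.00 | 90.00 | 30.00 | 162000.00 | 54000.00
flange | 5040.00 | 90.00 | 74.00 | 453600.00 | 372960.00
Σ | 6840.00 |  |  | 615600.00 | 426960.00
x_c = 615600.00 / 6840.00 = 90.00 in
y_c = 426960.00 / 6840.00 = 62.42 in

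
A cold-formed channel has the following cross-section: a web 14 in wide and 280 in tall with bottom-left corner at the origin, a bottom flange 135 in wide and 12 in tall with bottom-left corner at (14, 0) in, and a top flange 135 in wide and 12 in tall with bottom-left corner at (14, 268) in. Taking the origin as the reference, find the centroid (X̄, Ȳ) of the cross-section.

X̄ = 40.71 in, Ȳ = 140.00 in

web: A = 14 × 280 = 3920.00, centroid at (7.00, 140.00).
bottom flange: A = 135 × 12 = 1620.00, centroid at (81.50, 6.00).
top flange: A = 135 × 12 = 1620.00, centroid at (81.50, 274.00).
ΣA = 7160.00 in²
ΣAX̄ = (3920.00)(7.00) + (1620.00)(81.50) + (1620.00)(81.50) = 291500.00 in³
ΣAȲ = (3920.00)(140.00) + (1620.00)(6.00) + (1620.00)(274.00) = 1002400.00 in³
X̄ = 291500.00 / 7160.00 = 40.71 in
Ȳ = 1002400.00 / 7160.00 = 140.00 in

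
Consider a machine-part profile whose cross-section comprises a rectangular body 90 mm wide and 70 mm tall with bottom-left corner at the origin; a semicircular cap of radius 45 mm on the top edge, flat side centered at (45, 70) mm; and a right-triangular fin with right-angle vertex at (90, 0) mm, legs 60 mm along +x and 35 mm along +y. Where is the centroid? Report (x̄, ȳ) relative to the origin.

rectangular body: A = 90 × 70 = 6300.00, centroid at (45.00, 35.00).
semicircular top: A = ½π·45² = 3180.86, centroid at (45.00, 89.10).
triangular fin: A = ½·60·35 = 1050.00, centroid at (110.00, 11.67).
ΣA = 10530.86 mm², ΣAx̄ = 542138.82 mm³, ΣAȳ = 516160.38 mm³.
x̄ = 542138.82/10530.86 = 51.48 mm; ȳ = 516160.38/10530.86 = 49.01 mm.

x̄ = 51.48 mm, ȳ = 49.01 mm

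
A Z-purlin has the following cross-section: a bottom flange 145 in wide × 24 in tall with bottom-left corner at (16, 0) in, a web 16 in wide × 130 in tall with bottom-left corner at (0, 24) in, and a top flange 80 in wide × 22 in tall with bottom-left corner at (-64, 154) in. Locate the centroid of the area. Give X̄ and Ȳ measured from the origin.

Part | A | x̄ᵢ | ȳᵢ | A·x̄ᵢ | A·ȳᵢ
bottom flange | 3480.00 | 88.50 | 12.00 | 307980.00 | 41760.00
web | 2080.00 | 8.00 | 89.00 | 16640.00 | 185120.00
top flange | 1760.00 | -24.00 | 165.00 | -42240.00 | 290400.00
Σ | 7320.00 |  |  | 282380.00 | 517280.00
X̄ = 282380.00 / 7320.00 = 38.58 in
Ȳ = 517280.00 / 7320.00 = 70.67 in

X̄ = 38.58 in, Ȳ = 70.67 in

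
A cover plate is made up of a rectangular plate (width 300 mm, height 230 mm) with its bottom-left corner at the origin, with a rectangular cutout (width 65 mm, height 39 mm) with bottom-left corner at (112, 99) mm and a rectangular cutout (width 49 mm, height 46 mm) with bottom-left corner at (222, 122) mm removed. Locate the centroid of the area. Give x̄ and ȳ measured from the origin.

x̄ = 146.83 mm, ȳ = 113.81 mm

plate: A = 300 × 230 = 69000.00, centroid at (150.00, 115.00).
hole 1: A = −(65 × 39) = -2535.00, centroid at (144.50, 118.50).
hole 2: A = −(49 × 46) = -2254.00, centroid at (246.50, 145.00).
ΣA = 64211.00 mm², ΣAx̄ = 9428081.50 mm³, ΣAȳ = 7307772.50 mm³.
x̄ = 9428081.50/64211.00 = 146.83 mm; ȳ = 7307772.50/64211.00 = 113.81 mm.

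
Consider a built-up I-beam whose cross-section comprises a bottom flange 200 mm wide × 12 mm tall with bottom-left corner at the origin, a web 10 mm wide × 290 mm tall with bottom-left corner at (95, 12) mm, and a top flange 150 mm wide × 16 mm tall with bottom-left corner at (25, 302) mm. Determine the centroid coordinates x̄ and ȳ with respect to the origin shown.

x̄ = 100.00 mm, ȳ = 157.62 mm

bottom flange: A = 200 × 12 = 2400.00, centroid at (100.00, 6.00).
web: A = 10 × 290 = 2900.00, centroid at (100.00, 157.00).
top flange: A = 150 × 16 = 2400.00, centroid at (100.00, 310.00).
ΣA = 7700.00 mm², ΣAx̄ = 770000.00 mm³, ΣAȳ = 1213700.00 mm³.
x̄ = 770000.00/7700.00 = 100.00 mm; ȳ = 1213700.00/7700.00 = 157.62 mm.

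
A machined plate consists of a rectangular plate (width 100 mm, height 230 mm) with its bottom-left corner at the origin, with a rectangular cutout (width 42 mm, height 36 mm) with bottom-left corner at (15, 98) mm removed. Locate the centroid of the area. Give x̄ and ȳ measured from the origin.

x̄ = 50.99 mm, ȳ = 114.93 mm

plate: A = 100 × 230 = 23000.00, centroid at (50.00, 115.00).
hole: A = −(42 × 36) = -1512.00, centroid at (36.00, 116.00).
ΣA = 21488.00 mm², ΣAx̄ = 1095568.00 mm³, ΣAȳ = 2469608.00 mm³.
x̄ = 1095568.00/21488.00 = 50.99 mm; ȳ = 2469608.00/21488.00 = 114.93 mm.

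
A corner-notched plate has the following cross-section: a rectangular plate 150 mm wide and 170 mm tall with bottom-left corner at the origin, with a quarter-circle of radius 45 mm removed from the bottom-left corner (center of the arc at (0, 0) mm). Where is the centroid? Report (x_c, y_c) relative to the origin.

Part | A | x̄ᵢ | ȳᵢ | A·x̄ᵢ | A·ȳᵢ
plate | 25500.00 | 75.00 | 85.00 | 1912500.00 | 2167500.00
removed quarter-circle | -1590.43 | 19.10 | 19.10 | -30375.00 | -30375.00
Σ | 23909.57 |  |  | 1882125.00 | 2137125.00
x_c = 1882125.00 / 23909.57 = 78.72 mm
y_c = 2137125.00 / 23909.57 = 89.38 mm

x_c = 78.72 mm, y_c = 89.38 mm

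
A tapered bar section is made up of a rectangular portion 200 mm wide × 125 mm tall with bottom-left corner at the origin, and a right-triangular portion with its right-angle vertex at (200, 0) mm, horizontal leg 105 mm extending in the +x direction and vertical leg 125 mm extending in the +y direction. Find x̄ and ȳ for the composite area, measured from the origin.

rectangular portion: A = 200 × 125 = 25000.00, centroid at (100.00, 62.50).
triangular portion: A = ½·105·125 = 6562.50, centroid at (235.00, 41.67).
ΣA = 31562.50 mm²
ΣAx̄ = (25000.00)(100.00) + (6562.50)(235.00) = 4042187.50 mm³
ΣAȳ = (25000.00)(62.50) + (6562.50)(41.67) = 1835937.50 mm³
x̄ = 4042187.50 / 31562.50 = 128.07 mm
ȳ = 1835937.50 / 31562.50 = 58.17 mm

x̄ = 128.07 mm, ȳ = 58.17 mm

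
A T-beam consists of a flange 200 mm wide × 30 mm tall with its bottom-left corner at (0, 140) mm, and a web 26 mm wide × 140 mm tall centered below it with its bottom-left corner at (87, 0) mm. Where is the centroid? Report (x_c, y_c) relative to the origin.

x_c = 100.00 mm, y_c = 122.90 mm

web: A = 26 × 140 = 3640.00, centroid at (100.00, 70.00).
flange: A = 200 × 30 = 6000.00, centroid at (100.00, 155.00).
ΣA = 9640.00 mm², ΣAx_c = 964000.00 mm³, ΣAy_c = 1184800.00 mm³.
x_c = 964000.00/9640.00 = 100.00 mm; y_c = 1184800.00/9640.00 = 122.90 mm.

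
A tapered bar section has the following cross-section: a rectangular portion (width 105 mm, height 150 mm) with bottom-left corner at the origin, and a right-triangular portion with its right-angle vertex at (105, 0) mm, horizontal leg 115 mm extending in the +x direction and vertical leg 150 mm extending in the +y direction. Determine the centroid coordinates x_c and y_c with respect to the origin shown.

rectangular portion: A = 105 × 150 = 15750.00, centroid at (52.50, 75.00).
triangular portion: A = ½·115·150 = 8625.00, centroid at (143.33, 50.00).
ΣA = 24375.00 mm², ΣAx_c = 2063125.00 mm³, ΣAy_c = 1612500.00 mm³.
x_c = 2063125.00/24375.00 = 84.64 mm; y_c = 1612500.00/24375.00 = 66.15 mm.

x_c = 84.64 mm, y_c = 66.15 mm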